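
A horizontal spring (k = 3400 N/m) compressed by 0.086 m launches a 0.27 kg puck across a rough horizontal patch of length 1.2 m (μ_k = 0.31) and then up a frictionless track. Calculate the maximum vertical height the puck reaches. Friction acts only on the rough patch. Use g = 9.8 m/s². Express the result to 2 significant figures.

Spring energy: E₀ = ½kx² = ½(3400)(0.086)² = 12.573 J
Friction: W_f = μ_k mg d = (0.31)(0.27)(9.8)(1.2) = 0.9843 J
Energy at base of ramp: E = 12.573 − 0.9843 = 11.589 J
At max height all remaining energy is PE: mgh = E ⇒ h = E/(mg) = 11.589/(0.27 × 9.8) = 4.380 m

h = 4.4 m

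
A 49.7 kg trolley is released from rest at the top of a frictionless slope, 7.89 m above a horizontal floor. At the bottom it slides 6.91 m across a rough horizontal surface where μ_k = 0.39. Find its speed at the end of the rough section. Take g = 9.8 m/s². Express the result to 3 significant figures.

Energy at the top = energy at the end + work done against friction:
mgh = ½mv² + μ_k m g d
W_f = μ_k mg d = (0.39)(49.7)(9.8)(6.91) = 1313 J
½mv² = mgh − W_f = 3842.9 − 1313 = 2530.3 J
v = √(2 × 2530.3/49.7) = 10.09 m/s

v = 10.1 m/s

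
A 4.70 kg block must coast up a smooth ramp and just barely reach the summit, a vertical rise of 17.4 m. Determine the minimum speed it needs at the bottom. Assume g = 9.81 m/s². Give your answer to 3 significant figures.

At the top it is momentarily at rest, so all KE converts to PE: ½mv² = mgh
v = √(2gh) = √(2 × 9.81 × 17.4) = 18.48 m/s

v = 18.5 m/s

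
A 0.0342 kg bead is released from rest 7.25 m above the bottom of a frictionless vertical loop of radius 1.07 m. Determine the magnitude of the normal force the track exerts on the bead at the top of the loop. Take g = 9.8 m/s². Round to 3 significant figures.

N = 2.87 N

Energy from release to top (height 2r): mgh = ½mv_top² + mg(2r)
v_top² = 2g(h − 2r) = 2(9.8)(7.25 − 2.140) = 100.16 m²/s²
At the top, both N and weight point toward the centre: N + mg = mv_top²/r
N = m(v_top²/r − g) = 0.0342(100.16/1.07 − 9.8) = 2.866 N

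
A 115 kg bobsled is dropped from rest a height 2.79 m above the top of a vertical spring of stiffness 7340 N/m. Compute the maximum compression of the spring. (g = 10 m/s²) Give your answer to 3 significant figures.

x = 1.10 m

Take the reference level at the top of the uncompressed spring. At max compression the bobsled has fallen H + x and is momentarily at rest:
mg(H + x) = ½kx²
½(7340)x² − (115)(10)x − (115)(10)(2.79) = 0
3670x² − 1150x − 3208 = 0
x = [1150 + √(1.322e+06 + 4.7101e+07)]/(2 × 3670) = 1.105 m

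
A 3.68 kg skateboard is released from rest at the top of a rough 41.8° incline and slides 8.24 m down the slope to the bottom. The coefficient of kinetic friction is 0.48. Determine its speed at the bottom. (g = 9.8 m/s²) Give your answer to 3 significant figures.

Energy: mgh = ½mv² + W_f, with h = L sinθ and W_f = μ_k (mg cosθ) L
mgh = mgL sinθ = (3.68)(9.8)(8.24)sin41.8° = 198.07 J
W_f = μ_k mg cosθ · L = (0.48)(3.68)(9.8)cos41.8°·8.24 = 106.3 J
½mv² = 198.07 − 106.3 = 91.737 J
v = √(2 × 91.737/3.68) = 7.061 m/s

v = 7.06 m/s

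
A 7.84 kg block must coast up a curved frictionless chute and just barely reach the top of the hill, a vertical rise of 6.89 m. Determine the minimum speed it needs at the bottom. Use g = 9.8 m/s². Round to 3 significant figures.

v = 11.6 m/s

At the top it is momentarily at rest, so all KE converts to PE: ½mv² = mgh
v = √(2gh) = √(2 × 9.8 × 6.89) = 11.62 m/s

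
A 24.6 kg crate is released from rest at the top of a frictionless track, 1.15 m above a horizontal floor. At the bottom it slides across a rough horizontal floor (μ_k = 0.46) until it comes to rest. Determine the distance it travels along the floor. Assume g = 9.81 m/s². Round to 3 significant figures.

Energy at the top = energy at the end + work done against friction:
At rest all PE has been dissipated by friction: mgh = μ_k m g d
d = h/μ_k = 1.15/0.46 = 2.500 m

d = 2.50 m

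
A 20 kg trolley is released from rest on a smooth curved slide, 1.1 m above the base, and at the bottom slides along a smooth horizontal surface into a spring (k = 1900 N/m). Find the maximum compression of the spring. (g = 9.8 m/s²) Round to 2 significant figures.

Gravitational PE at the top equals spring PE at max compression: mgh = ½kx²
x = √(2mgh/k) = √(2 × 20 × 9.8 × 1.1 / 1900) = 0.4764 m

x = 0.48 m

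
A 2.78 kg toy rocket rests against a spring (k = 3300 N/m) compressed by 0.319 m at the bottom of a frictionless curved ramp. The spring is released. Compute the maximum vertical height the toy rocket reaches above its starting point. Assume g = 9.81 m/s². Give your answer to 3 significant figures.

h = 6.16 m

At maximum height the toy rocket is at rest, so ½kx² = mgh
h = kx²/(2mg) = (3300)(0.319)²/(2 × 2.78 × 9.81) = 6.157 m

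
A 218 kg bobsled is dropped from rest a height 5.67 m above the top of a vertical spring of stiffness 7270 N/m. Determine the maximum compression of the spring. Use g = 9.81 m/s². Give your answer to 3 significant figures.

Measuring PE from the top of the relaxed spring, at max compression the bobsled has dropped H + x with zero KE, so:
mg(H + x) = ½kx²
½(7270)x² − (218)(9.81)x − (218)(9.81)(5.67) = 0
3635x² − 2139x − 12126 = 0
x = [2139 + √(4.574e+06 + 1.7631e+08)]/(2 × 3635) = 2.144 m

x = 2.14 m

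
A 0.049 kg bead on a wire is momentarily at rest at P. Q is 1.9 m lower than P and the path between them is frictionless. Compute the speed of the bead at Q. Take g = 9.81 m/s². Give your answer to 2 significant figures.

Equating total energy at the two states: mgh = ½mv²
v = √(2gh) = √(2 × 9.81 × 1.9) = √37.278 = 6.106 m/s

v = 6.1 m/s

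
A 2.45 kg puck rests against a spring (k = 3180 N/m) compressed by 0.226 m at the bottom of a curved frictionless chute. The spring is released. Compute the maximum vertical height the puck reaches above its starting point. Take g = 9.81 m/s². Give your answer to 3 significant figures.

h = 3.38 m

Energy conservation from release to the highest point: ½kx² = mgh
h = kx²/(2mg) = (3180)(0.226)²/(2 × 2.45 × 9.81) = 3.379 m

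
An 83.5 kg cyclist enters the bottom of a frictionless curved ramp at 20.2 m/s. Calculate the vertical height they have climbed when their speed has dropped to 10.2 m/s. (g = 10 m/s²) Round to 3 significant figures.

Energy balance between the two points: ½mv₁² = ½mv₂² + mgh
h = (v₁² − v₂²)/(2g) = (20.2² − 10.2²)/(2 × 10) = 15.20 m

h = 15.2 m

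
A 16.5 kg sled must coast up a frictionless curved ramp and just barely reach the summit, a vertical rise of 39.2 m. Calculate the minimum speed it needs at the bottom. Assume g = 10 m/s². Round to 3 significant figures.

At the top it is momentarily at rest, so all KE converts to PE: ½mv² = mgh
v = √(2gh) = √(2 × 10 × 39.2) = 28.00 m/s

v = 28.0 m/s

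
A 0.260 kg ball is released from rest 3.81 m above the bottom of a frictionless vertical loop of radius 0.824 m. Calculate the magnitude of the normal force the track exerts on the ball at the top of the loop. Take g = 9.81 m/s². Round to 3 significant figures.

N = 10.8 N

Energy from release to top (height 2r): mgh = ½mv_top² + mg(2r)
v_top² = 2g(h − 2r) = 2(9.81)(3.81 − 1.648) = 42.418 m²/s²
At the top, both N and weight point toward the centre: N + mg = mv_top²/r
N = m(v_top²/r − g) = 0.260(42.418/0.824 − 9.81) = 10.83 N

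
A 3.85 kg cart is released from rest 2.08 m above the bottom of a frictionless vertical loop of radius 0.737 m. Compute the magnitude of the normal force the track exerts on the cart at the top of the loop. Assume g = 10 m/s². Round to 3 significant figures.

Energy from release to top (height 2r): mgh = ½mv_top² + mg(2r)
v_top² = 2g(h − 2r) = 2(10)(2.08 − 1.474) = 12.120 m²/s²
At the top, both N and weight point toward the centre: N + mg = mv_top²/r
N = m(v_top²/r − g) = 3.85(12.120/0.737 − 10) = 24.81 N

N = 24.8 N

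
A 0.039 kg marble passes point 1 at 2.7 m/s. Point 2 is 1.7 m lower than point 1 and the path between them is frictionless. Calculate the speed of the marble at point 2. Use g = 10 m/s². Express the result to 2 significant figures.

Mechanical energy is conserved (no friction): ½mv₀² + mgh = ½mv²
v² = v₀² + 2gh = (2.7)² + 2(10)(1.7) = 41.290
v = √41.290 = 6.426 m/s

v = 6.4 m/s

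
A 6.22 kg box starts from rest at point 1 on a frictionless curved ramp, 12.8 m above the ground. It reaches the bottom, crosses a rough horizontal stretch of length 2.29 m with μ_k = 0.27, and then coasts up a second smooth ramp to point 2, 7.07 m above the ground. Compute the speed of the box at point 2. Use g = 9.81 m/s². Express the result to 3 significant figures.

v = 10.0 m/s

Energy at 1: mgh₁ = (6.22)(9.81)(12.8) = 781.03 J
Friction loss: W_f = μ_k mg d = 37.73 J
At 2: ½mv² + mgh₂ = mgh₁ − W_f
½mv² = 781.03 − 37.73 − 431.40 = 311.91 J
v = √(2 × 311.91/6.22) = 10.01 m/s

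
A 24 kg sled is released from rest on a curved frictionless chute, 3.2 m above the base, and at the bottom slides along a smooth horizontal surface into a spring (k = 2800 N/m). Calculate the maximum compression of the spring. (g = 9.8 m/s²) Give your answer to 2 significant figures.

x = 0.73 m

Gravitational PE at the top equals spring PE at max compression: mgh = ½kx²
x = √(2mgh/k) = √(2 × 24 × 9.8 × 3.2 / 2800) = 0.7332 m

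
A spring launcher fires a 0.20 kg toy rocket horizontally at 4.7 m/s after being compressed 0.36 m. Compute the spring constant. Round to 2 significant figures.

Spring PE at full compression equals KE at release: ½kx² = ½mv²
k = mv²/x² = (0.20)(4.7)²/(0.36)² = 34.09 N/m

k = 34 N/m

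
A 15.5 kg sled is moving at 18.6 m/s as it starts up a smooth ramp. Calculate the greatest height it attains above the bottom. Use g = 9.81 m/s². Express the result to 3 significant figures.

Setting KE at the bottom equal to PE gained: ½mv² = mgh
h = v²/(2g) = 18.6²/(2 × 9.81) = 17.63 m

h = 17.6 m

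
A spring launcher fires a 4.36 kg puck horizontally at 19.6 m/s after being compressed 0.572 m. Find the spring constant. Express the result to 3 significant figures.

k = 5120 N/m

Spring PE at full compression equals KE at release: ½kx² = ½mv²
k = mv²/x² = (4.36)(19.6)²/(0.572)² = 5119 N/m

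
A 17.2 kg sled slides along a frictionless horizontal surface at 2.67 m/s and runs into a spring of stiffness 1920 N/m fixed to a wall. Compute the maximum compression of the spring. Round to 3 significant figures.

All KE is stored as spring PE at maximum compression: ½mv² = ½kx²
x = v√(m/k) = 2.67 × √(17.2/1920) = 0.2527 m

x = 0.253 m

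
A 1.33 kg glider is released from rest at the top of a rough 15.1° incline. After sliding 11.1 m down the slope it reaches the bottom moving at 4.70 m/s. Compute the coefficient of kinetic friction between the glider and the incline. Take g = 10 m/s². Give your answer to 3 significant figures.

The energy dissipated by friction is the PE lost minus the KE gained:
mgL sinθ = 38.458 J; ½mv² = 14.690 J
W_f = 38.458 − 14.690 = 23.77 J
μ_k = W_f/(mg cosθ · L) = 23.77/(12.84 × 11.1) = 0.1668

μ_k = 0.167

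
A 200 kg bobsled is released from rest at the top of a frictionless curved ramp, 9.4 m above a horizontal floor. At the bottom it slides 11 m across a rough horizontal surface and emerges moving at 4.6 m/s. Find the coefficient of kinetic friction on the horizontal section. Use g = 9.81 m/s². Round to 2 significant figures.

Applying the work–energy principle:
mgh = ½mv² + μ_k m g d
mgh = 18443 J; ½mv² = 2116.0 J
W_f = 18443 − 2116.0 = 16327 J
μ_k = W_f/(mg·d) = 16327/(1962 × 11) = 0.7565

μ_k = 0.76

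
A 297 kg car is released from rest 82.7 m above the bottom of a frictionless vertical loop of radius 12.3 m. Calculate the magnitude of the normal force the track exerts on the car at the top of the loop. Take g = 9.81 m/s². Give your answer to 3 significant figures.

Energy from release to top (height 2r): mgh = ½mv_top² + mg(2r)
v_top² = 2g(h − 2r) = 2(9.81)(82.7 − 24.60) = 1139.9 m²/s²
At the top, both N and weight point toward the centre: N + mg = mv_top²/r
N = m(v_top²/r − g) = 297(1139.9/12.3 − 9.81) = 24611 N

N = 24600 N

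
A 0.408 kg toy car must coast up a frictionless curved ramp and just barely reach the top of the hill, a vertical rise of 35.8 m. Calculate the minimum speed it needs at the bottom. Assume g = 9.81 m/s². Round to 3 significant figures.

v = 26.5 m/s

At the top it is momentarily at rest, so all KE converts to PE: ½mv² = mgh
v = √(2gh) = √(2 × 9.81 × 35.8) = 26.50 m/s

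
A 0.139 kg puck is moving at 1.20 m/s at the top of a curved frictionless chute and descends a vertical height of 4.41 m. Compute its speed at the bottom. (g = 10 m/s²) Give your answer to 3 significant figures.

Energy conservation between the two points: ½mv₀² + mgh = ½mv²
The mass cancels from both sides.
v² = v₀² + 2gh = (1.20)² + 2(10)(4.41) = 89.640
v = √89.640 = 9.468 m/s

v = 9.47 m/s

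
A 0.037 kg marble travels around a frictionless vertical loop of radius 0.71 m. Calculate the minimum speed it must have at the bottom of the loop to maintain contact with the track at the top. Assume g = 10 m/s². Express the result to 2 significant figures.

v = 6.0 m/s

At the top: mg = mv_top²/r ⇒ v_top² = gr = 7.100 m²/s²
Energy from bottom to top (height 2r): ½mv_bot² = ½mv_top² + mg(2r)
v_bot² = gr + 4gr = 5gr = 35.50
v_bot = √(5gr) = 5.958 m/s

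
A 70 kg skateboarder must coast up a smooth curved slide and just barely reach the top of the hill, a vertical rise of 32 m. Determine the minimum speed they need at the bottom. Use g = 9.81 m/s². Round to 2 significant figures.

At the top they are momentarily at rest, so all KE converts to PE: ½mv² = mgh
v = √(2gh) = √(2 × 9.81 × 32) = 25.06 m/s

v = 25 m/s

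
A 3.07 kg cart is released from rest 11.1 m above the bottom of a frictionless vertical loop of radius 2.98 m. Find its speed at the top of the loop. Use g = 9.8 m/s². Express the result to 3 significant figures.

Energy conservation: mgh = ½mv_top² + mg(2r)
v_top² = 2g(h − 2r) = 2(9.8)(11.1 − 5.960) = 100.7
v_top = 10.04 m/s

v = 10.0 m/s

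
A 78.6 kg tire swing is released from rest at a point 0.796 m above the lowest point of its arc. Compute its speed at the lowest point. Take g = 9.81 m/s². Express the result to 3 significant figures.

Energy conservation between the two points: mgh = ½mv²
v = √(2gh) = √(2 × 9.81 × 0.796) = √15.618 = 3.952 m/s

v = 3.95 m/s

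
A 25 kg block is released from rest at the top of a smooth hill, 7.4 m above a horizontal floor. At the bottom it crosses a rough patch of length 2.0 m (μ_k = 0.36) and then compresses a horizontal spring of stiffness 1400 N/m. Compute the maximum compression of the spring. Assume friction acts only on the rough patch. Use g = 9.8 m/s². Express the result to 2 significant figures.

Initial energy: E₁ = mgh = (25)(9.8)(7.4) = 1813.0 J
Friction removes W_f = μ_k mg d = (0.36)(25)(9.8)(2.0) = 176.4 J
Energy reaching the spring: E = 1813.0 − 176.4 = 1636.6 J
At max compression ½kx² = E ⇒ x = √(2E/k) = √(2 × 1636.6/1400) = 1.529 m

x = 1.5 m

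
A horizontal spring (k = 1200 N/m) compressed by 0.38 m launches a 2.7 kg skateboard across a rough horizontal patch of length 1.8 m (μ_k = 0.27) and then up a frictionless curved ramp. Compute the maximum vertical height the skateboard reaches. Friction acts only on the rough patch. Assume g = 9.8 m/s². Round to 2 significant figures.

h = 2.8 m

Spring energy: E₀ = ½kx² = ½(1200)(0.38)² = 86.640 J
Friction: W_f = μ_k mg d = (0.27)(2.7)(9.8)(1.8) = 12.86 J
Energy at base of ramp: E = 86.640 − 12.86 = 73.780 J
At max height all remaining energy is PE: mgh = E ⇒ h = E/(mg) = 73.780/(2.7 × 9.8) = 2.788 m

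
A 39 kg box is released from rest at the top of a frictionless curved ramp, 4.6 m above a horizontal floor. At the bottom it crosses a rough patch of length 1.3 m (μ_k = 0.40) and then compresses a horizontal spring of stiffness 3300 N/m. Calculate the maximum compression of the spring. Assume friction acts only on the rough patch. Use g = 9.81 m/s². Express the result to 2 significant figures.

x = 0.97 m

Initial energy: E₁ = mgh = (39)(9.81)(4.6) = 1759.9 J
Friction removes W_f = μ_k mg d = (0.40)(39)(9.81)(1.3) = 198.9 J
Energy reaching the spring: E = 1759.9 − 198.9 = 1561.0 J
At max compression ½kx² = E ⇒ x = √(2E/k) = √(2 × 1561.0/3300) = 0.9726 m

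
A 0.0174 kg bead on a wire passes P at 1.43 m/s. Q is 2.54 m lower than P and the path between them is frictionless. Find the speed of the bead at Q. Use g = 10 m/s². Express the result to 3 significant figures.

v = 7.27 m/s

Mechanical energy is conserved (no friction): ½mv₀² + mgh = ½mv²
v² = v₀² + 2gh = (1.43)² + 2(10)(2.54) = 52.845
v = √52.845 = 7.269 m/s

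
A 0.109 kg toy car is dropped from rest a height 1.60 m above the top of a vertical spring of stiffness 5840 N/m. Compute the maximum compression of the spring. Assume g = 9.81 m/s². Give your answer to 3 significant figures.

Take the reference level at the top of the uncompressed spring. At max compression the car has fallen H + x and is momentarily at rest:
mg(H + x) = ½kx²
½(5840)x² − (0.109)(9.81)x − (0.109)(9.81)(1.60) = 0
2920x² − 1.069x − 1.711 = 0
x = [1.069 + √(1.143 + 19983)]/(2 × 2920) = 0.02439 m

x = 0.0244 m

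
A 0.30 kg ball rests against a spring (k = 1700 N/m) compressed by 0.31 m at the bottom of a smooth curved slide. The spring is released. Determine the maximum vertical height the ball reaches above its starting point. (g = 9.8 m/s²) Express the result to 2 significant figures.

All spring PE becomes gravitational PE at the highest point: ½kx² = mgh
h = kx²/(2mg) = (1700)(0.31)²/(2 × 0.30 × 9.8) = 27.78 m

h = 28 m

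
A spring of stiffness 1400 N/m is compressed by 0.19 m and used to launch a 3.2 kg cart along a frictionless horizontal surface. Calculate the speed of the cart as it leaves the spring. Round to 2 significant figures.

Conservation of energy: ½kx² = ½mv²
v = x√(k/m) = 0.19 × √(1400/3.2) = 3.974 m/s

v = 4.0 m/s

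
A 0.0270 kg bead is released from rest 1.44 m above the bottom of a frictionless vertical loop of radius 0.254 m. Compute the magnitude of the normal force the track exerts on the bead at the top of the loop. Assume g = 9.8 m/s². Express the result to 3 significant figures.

N = 1.68 N

Energy from release to top (height 2r): mgh = ½mv_top² + mg(2r)
v_top² = 2g(h − 2r) = 2(9.8)(1.44 − 0.5080) = 18.267 m²/s²
At the top, both N and weight point toward the centre: N + mg = mv_top²/r
N = m(v_top²/r − g) = 0.0270(18.267/0.254 − 9.8) = 1.677 N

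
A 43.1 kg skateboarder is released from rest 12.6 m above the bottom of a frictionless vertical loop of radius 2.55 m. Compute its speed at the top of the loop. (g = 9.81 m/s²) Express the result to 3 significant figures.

v = 12.1 m/s

Energy conservation: mgh = ½mv_top² + mg(2r)
v_top² = 2g(h − 2r) = 2(9.81)(12.6 − 5.100) = 147.2
v_top = 12.13 m/s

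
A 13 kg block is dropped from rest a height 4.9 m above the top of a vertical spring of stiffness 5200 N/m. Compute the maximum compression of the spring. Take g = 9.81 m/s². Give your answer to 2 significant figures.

Measuring PE from the top of the relaxed spring, at max compression the block has dropped H + x with zero KE, so:
mg(H + x) = ½kx²
½(5200)x² − (13)(9.81)x − (13)(9.81)(4.9) = 0
2600x² − 127.5x − 624.9 = 0
x = [127.5 + √(16264 + 6.4989e+06)]/(2 × 2600) = 0.5154 m

x = 0.52 m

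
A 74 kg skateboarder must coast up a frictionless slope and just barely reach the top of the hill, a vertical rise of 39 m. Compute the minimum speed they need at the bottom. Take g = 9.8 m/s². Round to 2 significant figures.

v = 28 m/s

At the top they are momentarily at rest, so all KE converts to PE: ½mv² = mgh
v = √(2gh) = √(2 × 9.8 × 39) = 27.65 m/s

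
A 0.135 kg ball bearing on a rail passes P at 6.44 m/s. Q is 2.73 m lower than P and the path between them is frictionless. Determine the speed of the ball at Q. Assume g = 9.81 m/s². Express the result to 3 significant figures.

v = 9.75 m/s

Equating total energy at the two states: ½mv₀² + mgh = ½mv²
The mass cancels from both sides.
v² = v₀² + 2gh = (6.44)² + 2(9.81)(2.73) = 95.036
v = √95.036 = 9.749 m/s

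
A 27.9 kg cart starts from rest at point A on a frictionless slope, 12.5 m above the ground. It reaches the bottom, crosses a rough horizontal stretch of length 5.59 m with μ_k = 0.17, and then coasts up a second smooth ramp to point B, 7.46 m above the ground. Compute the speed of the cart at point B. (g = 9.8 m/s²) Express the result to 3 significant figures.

v = 8.95 m/s

Energy at A: mgh₁ = (27.9)(9.8)(12.5) = 3417.8 J
Friction loss: W_f = μ_k mg d = 259.8 J
At B: ½mv² + mgh₂ = mgh₁ − W_f
½mv² = 3417.8 − 259.8 − 2039.7 = 1118.2 J
v = √(2 × 1118.2/27.9) = 8.953 m/s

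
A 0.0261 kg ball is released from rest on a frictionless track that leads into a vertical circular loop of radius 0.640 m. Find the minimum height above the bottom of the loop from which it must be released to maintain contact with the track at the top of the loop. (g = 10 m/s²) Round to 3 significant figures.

h = 1.60 m

At the top, for minimum speed gravity alone supplies the centripetal force: mg = mv_top²/r ⇒ v_top² = gr = 6.400 m²/s²
Energy conservation from release height h to the top (height 2r): mgh = ½mv_top² + mg(2r)
h = v_top²/(2g) + 2r = r/2 + 2r = 5r/2 = 1.600 m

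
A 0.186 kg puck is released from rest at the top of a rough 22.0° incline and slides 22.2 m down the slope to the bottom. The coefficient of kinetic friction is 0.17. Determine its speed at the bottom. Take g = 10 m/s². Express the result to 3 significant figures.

Work–energy: mg(L sinθ) − μ_k(mg cosθ)L = ½mv²
mgh = mgL sinθ = (0.186)(10)(22.2)sin22.0° = 15.468 J
W_f = μ_k mg cosθ · L = (0.17)(0.186)(10)cos22.0°·22.2 = 6.508 J
½mv² = 15.468 − 6.508 = 8.9598 J
v = √(2 × 8.9598/0.186) = 9.815 m/s

v = 9.82 m/s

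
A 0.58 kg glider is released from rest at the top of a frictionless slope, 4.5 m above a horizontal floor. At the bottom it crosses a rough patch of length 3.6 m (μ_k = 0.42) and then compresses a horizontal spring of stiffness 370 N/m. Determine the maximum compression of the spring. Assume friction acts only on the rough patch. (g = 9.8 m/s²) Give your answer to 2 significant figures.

x = 0.30 m

Initial energy: E₁ = mgh = (0.58)(9.8)(4.5) = 25.578 J
Friction removes W_f = μ_k mg d = (0.42)(0.58)(9.8)(3.6) = 8.594 J
Energy reaching the spring: E = 25.578 − 8.594 = 16.984 J
At max compression ½kx² = E ⇒ x = √(2E/k) = √(2 × 16.984/370) = 0.3030 m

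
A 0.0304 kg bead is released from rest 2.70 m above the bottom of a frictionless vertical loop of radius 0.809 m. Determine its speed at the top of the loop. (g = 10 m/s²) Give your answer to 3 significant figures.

v = 4.65 m/s

Energy conservation: mgh = ½mv_top² + mg(2r)
v_top² = 2g(h − 2r) = 2(10)(2.70 − 1.618) = 21.64
v_top = 4.652 m/s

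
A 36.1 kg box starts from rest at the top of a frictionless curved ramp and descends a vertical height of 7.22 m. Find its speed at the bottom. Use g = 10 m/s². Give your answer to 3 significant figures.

Mechanical energy is conserved (no friction): mgh = ½mv²
The mass cancels from both sides.
v = √(2gh) = √(2 × 10 × 7.22) = √144.40 = 12.02 m/s

v = 12.0 m/s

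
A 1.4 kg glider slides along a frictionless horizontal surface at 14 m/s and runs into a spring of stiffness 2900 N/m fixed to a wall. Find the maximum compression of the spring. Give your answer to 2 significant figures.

At max compression the glider is momentarily at rest: ½mv² = ½kx²
x = v√(m/k) = 14 × √(1.4/2900) = 0.3076 m

x = 0.31 m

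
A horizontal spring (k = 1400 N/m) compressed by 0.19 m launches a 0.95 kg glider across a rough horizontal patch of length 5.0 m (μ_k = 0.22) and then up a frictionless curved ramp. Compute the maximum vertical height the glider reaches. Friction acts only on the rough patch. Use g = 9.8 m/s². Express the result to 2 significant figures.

h = 1.6 m

Spring energy: E₀ = ½kx² = ½(1400)(0.19)² = 25.270 J
Friction: W_f = μ_k mg d = (0.22)(0.95)(9.8)(5.0) = 10.24 J
Energy at base of ramp: E = 25.270 − 10.24 = 15.029 J
At max height all remaining energy is PE: mgh = E ⇒ h = E/(mg) = 15.029/(0.95 × 9.8) = 1.614 m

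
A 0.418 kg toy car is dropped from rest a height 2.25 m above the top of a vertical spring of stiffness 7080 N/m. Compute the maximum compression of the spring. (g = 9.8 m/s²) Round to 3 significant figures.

Take the reference level at the top of the uncompressed spring. At max compression the car has fallen H + x and is momentarily at rest:
mg(H + x) = ½kx²
½(7080)x² − (0.418)(9.8)x − (0.418)(9.8)(2.25) = 0
3540x² − 4.096x − 9.217 = 0
x = [4.096 + √(16.78 + 130511)]/(2 × 3540) = 0.05161 m

x = 0.0516 m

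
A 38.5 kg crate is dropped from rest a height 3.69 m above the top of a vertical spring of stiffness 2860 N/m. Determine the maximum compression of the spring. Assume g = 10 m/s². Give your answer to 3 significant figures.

x = 1.14 m

Let x be the compression. The total drop is H + x, and the crate is instantaneously at rest at max compression, so energy conservation gives:
mg(H + x) = ½kx²
½(2860)x² − (38.5)(10)x − (38.5)(10)(3.69) = 0
1430x² − 385.0x − 1421 = 0
x = [385.0 + √(148225 + 8.1261e+06)]/(2 × 1430) = 1.140 m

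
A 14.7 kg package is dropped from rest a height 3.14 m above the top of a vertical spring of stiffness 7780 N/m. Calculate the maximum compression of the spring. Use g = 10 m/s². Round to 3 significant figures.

x = 0.364 m

Take the reference level at the top of the uncompressed spring. At max compression the package has fallen H + x and is momentarily at rest:
mg(H + x) = ½kx²
½(7780)x² − (14.7)(10)x − (14.7)(10)(3.14) = 0
3890x² − 147.0x − 461.6 = 0
x = [147.0 + √(21609 + 7.1822e+06)]/(2 × 3890) = 0.3639 m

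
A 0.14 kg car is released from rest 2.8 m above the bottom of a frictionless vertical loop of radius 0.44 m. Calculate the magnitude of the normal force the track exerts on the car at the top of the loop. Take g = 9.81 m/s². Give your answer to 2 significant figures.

N = 11 N

Energy from release to top (height 2r): mgh = ½mv_top² + mg(2r)
v_top² = 2g(h − 2r) = 2(9.81)(2.8 − 0.8800) = 37.670 m²/s²
At the top, both N and weight point toward the centre: N + mg = mv_top²/r
N = m(v_top²/r − g) = 0.14(37.670/0.44 − 9.81) = 10.61 N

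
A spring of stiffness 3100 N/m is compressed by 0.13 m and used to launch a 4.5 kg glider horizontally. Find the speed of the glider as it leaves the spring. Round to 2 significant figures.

Conservation of energy: ½kx² = ½mv²
v = x√(k/m) = 0.13 × √(3100/4.5) = 3.412 m/s

v = 3.4 m/s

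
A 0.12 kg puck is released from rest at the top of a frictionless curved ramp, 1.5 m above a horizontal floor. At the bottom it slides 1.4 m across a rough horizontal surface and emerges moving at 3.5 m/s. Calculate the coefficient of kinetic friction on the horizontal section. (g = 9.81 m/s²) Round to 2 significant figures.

Energy at the top = energy at the end + work done against friction:
mgh = ½mv² + μ_k m g d
mgh = 1.7658 J; ½mv² = 0.73500 J
W_f = 1.7658 − 0.73500 = 1.031 J
μ_k = W_f/(mg·d) = 1.031/(1.177 × 1.4) = 0.6255

μ_k = 0.63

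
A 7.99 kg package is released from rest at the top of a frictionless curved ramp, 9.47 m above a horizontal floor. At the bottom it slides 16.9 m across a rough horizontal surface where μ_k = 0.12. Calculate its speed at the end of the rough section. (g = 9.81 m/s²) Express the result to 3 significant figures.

Energy at the top = energy at the end + work done against friction:
mgh = ½mv² + μ_k m g d
W_f = μ_k mg d = (0.12)(7.99)(9.81)(16.9) = 159.0 J
½mv² = mgh − W_f = 742.28 − 159.0 = 583.32 J
v = √(2 × 583.32/7.99) = 12.08 m/s

v = 12.1 m/s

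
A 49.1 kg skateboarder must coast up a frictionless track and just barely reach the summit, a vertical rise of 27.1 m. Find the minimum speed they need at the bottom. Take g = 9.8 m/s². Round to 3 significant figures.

At the top they are momentarily at rest, so all KE converts to PE: ½mv² = mgh
v = √(2gh) = √(2 × 9.8 × 27.1) = 23.05 m/s

v = 23.0 m/s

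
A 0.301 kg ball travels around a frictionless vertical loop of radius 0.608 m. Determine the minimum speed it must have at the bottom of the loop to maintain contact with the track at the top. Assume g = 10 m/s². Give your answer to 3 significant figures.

v = 5.51 m/s

At the top: mg = mv_top²/r ⇒ v_top² = gr = 6.080 m²/s²
Energy from bottom to top (height 2r): ½mv_bot² = ½mv_top² + mg(2r)
v_bot² = gr + 4gr = 5gr = 30.40
v_bot = √(5gr) = 5.514 m/s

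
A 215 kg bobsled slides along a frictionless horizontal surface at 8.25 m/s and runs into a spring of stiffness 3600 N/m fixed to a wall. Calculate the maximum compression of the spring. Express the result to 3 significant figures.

All KE is stored as spring PE at maximum compression: ½mv² = ½kx²
x = v√(m/k) = 8.25 × √(215/3600) = 2.016 m

x = 2.02 m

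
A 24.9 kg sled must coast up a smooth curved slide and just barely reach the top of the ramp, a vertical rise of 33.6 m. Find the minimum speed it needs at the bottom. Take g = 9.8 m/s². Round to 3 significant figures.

v = 25.7 m/s

At the top it is momentarily at rest, so all KE converts to PE: ½mv² = mgh
v = √(2gh) = √(2 × 9.8 × 33.6) = 25.66 m/s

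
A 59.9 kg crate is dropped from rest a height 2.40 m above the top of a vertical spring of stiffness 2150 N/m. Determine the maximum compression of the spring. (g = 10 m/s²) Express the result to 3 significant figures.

Measuring PE from the top of the relaxed spring, at max compression the crate has dropped H + x with zero KE, so:
mg(H + x) = ½kx²
½(2150)x² − (59.9)(10)x − (59.9)(10)(2.40) = 0
1075x² − 599.0x − 1438 = 0
x = [599.0 + √(358801 + 6.1817e+06)]/(2 × 1075) = 1.468 m

x = 1.47 m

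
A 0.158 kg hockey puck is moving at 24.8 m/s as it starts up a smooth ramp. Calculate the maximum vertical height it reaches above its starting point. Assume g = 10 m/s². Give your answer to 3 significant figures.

By energy conservation, ½mv² = mgh
h = v²/(2g) = 24.8²/(2 × 10) = 30.75 m

h = 30.8 m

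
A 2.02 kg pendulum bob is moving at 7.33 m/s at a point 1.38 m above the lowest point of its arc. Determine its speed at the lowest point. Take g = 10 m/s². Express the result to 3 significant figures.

By conservation of mechanical energy, ½mv₀² + mgh = ½mv²
v² = v₀² + 2gh = (7.33)² + 2(10)(1.38) = 81.329
v = √81.329 = 9.018 m/s

v = 9.02 m/s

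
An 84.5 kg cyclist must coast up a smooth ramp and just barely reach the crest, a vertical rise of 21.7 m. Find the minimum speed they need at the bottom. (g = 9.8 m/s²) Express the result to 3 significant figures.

v = 20.6 m/s

At the top they are momentarily at rest, so all KE converts to PE: ½mv² = mgh
v = √(2gh) = √(2 × 9.8 × 21.7) = 20.62 m/s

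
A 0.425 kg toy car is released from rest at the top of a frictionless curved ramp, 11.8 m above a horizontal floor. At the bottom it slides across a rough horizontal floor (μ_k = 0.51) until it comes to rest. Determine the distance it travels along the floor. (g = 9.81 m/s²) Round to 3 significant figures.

Energy bookkeeping (friction removes W_f = μ_k N d):
At rest all PE has been dissipated by friction: mgh = μ_k m g d
d = h/μ_k = 11.8/0.51 = 23.14 m

d = 23.1 m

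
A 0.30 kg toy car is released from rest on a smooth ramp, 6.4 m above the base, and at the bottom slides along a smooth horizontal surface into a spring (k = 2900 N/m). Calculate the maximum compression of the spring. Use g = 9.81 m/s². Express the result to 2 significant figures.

x = 0.11 m

At max compression the car is momentarily at rest: mgh = ½kx²
x = √(2mgh/k) = √(2 × 0.30 × 9.81 × 6.4 / 2900) = 0.1140 m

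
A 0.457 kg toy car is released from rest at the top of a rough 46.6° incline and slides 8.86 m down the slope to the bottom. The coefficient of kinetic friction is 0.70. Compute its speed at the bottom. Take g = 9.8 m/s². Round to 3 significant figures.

Taking the bottom as reference, mgh = ½mv² + μ_k N L with h = L sinθ, N = mg cosθ:
mgh = mgL sinθ = (0.457)(9.8)(8.86)sin46.6° = 28.831 J
W_f = μ_k mg cosθ · L = (0.70)(0.457)(9.8)cos46.6°·8.86 = 19.08 J
½mv² = 28.831 − 19.08 = 9.7460 J
v = √(2 × 9.7460/0.457) = 6.531 m/s

v = 6.53 m/s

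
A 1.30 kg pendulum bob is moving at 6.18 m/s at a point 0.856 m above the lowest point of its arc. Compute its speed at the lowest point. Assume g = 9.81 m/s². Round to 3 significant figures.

v = 7.42 m/s

Mechanical energy is conserved (no friction): ½mv₀² + mgh = ½mv²
v² = v₀² + 2gh = (6.18)² + 2(9.81)(0.856) = 54.987
v = √54.987 = 7.415 m/s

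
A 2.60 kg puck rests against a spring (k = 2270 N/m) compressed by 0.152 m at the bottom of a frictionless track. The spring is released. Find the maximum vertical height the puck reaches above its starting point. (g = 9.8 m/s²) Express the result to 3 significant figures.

h = 1.03 m

At maximum height the puck is at rest, so ½kx² = mgh
h = kx²/(2mg) = (2270)(0.152)²/(2 × 2.60 × 9.8) = 1.029 m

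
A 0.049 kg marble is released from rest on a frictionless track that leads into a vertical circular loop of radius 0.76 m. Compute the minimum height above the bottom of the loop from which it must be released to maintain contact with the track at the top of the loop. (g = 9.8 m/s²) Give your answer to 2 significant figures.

h = 1.9 m

At the top, for minimum speed gravity alone supplies the centripetal force: mg = mv_top²/r ⇒ v_top² = gr = 7.448 m²/s²
Energy conservation from release height h to the top (height 2r): mgh = ½mv_top² + mg(2r)
h = v_top²/(2g) + 2r = r/2 + 2r = 5r/2 = 1.900 m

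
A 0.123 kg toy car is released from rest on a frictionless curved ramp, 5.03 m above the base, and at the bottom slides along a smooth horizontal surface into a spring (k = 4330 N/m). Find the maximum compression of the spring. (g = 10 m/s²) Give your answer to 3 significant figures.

Energy conservation (no friction) from release to max compression: mgh = ½kx²
x = √(2mgh/k) = √(2 × 0.123 × 10 × 5.03 / 4330) = 0.05346 m

x = 0.0535 m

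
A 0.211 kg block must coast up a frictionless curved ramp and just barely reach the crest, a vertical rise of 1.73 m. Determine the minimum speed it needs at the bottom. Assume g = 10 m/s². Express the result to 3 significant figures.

v = 5.88 m/s

At the top it is momentarily at rest, so all KE converts to PE: ½mv² = mgh
v = √(2gh) = √(2 × 10 × 1.73) = 5.882 m/s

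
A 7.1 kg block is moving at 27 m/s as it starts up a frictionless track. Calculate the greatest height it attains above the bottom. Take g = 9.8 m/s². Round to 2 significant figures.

h = 37 m

Setting KE at the bottom equal to PE gained: ½mv² = mgh
h = v²/(2g) = 27²/(2 × 9.8) = 37.19 m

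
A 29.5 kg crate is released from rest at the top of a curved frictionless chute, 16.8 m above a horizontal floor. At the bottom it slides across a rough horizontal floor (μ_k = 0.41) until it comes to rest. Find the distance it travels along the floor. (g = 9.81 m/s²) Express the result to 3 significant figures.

Energy bookkeeping (friction removes W_f = μ_k N d):
At rest all PE has been dissipated by friction: mgh = μ_k m g d
d = h/μ_k = 16.8/0.41 = 40.98 m

d = 41.0 m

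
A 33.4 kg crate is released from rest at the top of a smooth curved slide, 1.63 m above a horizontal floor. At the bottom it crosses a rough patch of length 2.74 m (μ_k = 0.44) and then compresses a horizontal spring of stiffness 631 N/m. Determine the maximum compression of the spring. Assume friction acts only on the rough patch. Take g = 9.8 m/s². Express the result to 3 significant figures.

Initial energy: E₁ = mgh = (33.4)(9.8)(1.63) = 533.53 J
Friction removes W_f = μ_k mg d = (0.44)(33.4)(9.8)(2.74) = 394.6 J
Energy reaching the spring: E = 533.53 − 394.6 = 138.91 J
At max compression ½kx² = E ⇒ x = √(2E/k) = √(2 × 138.91/631) = 0.6636 m

x = 0.664 m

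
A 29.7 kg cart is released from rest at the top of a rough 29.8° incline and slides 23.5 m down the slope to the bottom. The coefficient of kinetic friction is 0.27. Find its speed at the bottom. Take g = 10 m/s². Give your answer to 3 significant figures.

Work–energy: mg(L sinθ) − μ_k(mg cosθ)L = ½mv²
mgh = mgL sinθ = (29.7)(10)(23.5)sin29.8° = 3468.6 J
W_f = μ_k mg cosθ · L = (0.27)(29.7)(10)cos29.8°·23.5 = 1635 J
½mv² = 3468.6 − 1635 = 1833.4 J
v = √(2 × 1833.4/29.7) = 11.11 m/s

v = 11.1 m/s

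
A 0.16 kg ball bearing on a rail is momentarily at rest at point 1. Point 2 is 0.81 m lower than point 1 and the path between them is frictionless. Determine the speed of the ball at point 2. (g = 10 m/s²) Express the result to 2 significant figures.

v = 4.0 m/s

Energy conservation between the two points: mgh = ½mv²
The mass cancels from both sides.
v = √(2gh) = √(2 × 10 × 0.81) = √16.200 = 4.025 m/s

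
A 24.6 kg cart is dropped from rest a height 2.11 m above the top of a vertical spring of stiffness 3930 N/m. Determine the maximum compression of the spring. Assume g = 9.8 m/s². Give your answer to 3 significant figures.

Take the reference level at the top of the uncompressed spring. At max compression the cart has fallen H + x and is momentarily at rest:
mg(H + x) = ½kx²
½(3930)x² − (24.6)(9.8)x − (24.6)(9.8)(2.11) = 0
1965x² − 241.1x − 508.7 = 0
x = [241.1 + √(58120 + 3.9982e+06)]/(2 × 1965) = 0.5738 m

x = 0.574 m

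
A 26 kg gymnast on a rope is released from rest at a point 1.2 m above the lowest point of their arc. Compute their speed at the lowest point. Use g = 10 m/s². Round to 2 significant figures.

Mechanical energy is conserved (no friction): mgh = ½mv²
The mass cancels from both sides.
v = √(2gh) = √(2 × 10 × 1.2) = √24.000 = 4.899 m/s

v = 4.9 m/s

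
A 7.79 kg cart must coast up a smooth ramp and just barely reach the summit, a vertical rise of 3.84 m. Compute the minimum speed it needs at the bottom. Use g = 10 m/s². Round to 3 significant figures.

At the top it is momentarily at rest, so all KE converts to PE: ½mv² = mgh
v = √(2gh) = √(2 × 10 × 3.84) = 8.764 m/s

v = 8.76 m/s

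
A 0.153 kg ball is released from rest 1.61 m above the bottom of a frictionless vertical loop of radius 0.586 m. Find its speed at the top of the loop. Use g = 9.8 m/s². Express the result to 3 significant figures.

Energy conservation: mgh = ½mv_top² + mg(2r)
v_top² = 2g(h − 2r) = 2(9.8)(1.61 − 1.172) = 8.585
v_top = 2.930 m/s

v = 2.93 m/s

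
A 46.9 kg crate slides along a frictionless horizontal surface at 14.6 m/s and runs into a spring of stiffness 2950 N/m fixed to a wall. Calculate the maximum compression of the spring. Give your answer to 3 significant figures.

Conservation of energy between contact and max compression: ½mv² = ½kx²
x = v√(m/k) = 14.6 × √(46.9/2950) = 1.841 m

x = 1.84 m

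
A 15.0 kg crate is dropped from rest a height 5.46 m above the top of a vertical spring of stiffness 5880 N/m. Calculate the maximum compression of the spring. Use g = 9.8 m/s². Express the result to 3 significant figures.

x = 0.548 m

Take the reference level at the top of the uncompressed spring. At max compression the crate has fallen H + x and is momentarily at rest:
mg(H + x) = ½kx²
½(5880)x² − (15.0)(9.8)x − (15.0)(9.8)(5.46) = 0
2940x² − 147.0x − 802.6 = 0
x = [147.0 + √(21609 + 9.4388e+06)]/(2 × 2940) = 0.5481 m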